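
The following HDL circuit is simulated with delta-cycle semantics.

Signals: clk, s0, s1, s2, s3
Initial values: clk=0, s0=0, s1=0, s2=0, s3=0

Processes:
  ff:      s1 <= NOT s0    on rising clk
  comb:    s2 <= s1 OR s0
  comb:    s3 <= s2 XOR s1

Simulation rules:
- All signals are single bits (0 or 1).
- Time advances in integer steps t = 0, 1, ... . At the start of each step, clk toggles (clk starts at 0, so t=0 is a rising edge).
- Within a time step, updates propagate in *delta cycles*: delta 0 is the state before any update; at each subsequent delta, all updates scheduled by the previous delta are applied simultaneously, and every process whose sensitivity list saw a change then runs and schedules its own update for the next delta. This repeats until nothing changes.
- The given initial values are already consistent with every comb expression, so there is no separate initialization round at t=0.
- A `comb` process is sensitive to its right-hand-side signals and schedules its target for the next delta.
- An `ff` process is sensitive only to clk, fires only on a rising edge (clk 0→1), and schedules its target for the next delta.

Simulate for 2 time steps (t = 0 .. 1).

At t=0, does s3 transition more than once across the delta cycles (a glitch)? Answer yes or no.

[bits: s1,clk,s2,s0,s3]
t=0: Δ0=00000 Δ1=01000 Δ2=11000 Δ3=11101 Δ4=11100 | 4Δ
t=1: Δ0=11100 Δ1=10100 | 1Δ

yes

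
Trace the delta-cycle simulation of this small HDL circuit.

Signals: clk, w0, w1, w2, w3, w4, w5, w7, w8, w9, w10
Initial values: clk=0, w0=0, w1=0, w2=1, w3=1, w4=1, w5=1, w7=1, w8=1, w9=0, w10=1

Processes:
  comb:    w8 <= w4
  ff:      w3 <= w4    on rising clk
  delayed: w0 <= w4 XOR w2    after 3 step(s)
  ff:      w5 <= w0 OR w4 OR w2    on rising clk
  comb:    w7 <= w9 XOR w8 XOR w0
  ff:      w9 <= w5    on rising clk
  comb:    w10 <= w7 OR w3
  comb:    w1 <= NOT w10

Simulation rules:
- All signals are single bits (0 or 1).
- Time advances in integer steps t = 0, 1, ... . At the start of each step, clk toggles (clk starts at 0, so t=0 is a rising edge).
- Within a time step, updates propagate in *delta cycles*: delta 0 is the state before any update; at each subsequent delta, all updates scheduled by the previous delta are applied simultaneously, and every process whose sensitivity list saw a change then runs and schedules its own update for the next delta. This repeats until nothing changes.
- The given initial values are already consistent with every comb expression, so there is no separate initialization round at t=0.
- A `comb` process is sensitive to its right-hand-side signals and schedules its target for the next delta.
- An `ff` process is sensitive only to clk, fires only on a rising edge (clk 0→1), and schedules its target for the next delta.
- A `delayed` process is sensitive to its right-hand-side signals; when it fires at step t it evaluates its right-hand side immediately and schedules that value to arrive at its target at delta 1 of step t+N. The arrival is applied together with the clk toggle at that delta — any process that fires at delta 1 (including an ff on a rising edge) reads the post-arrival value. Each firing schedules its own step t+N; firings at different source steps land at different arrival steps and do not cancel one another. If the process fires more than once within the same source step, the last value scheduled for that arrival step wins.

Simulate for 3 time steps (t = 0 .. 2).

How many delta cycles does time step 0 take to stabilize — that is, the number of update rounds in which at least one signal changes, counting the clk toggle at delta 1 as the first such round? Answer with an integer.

t0.Δ0 w3=1 w0=0 w7=1 w1=0 w8=1 clk=0 w4=1 w10=1 w2=1 w5=1 w9=0
t0.Δ1 w3=1 w0=0 w7=1 w1=0 w8=1 clk=1 w4=1 w10=1 w2=1 w5=1 w9=0
t0.Δ2 w3=1 w0=0 w7=1 w1=0 w8=1 clk=1 w4=1 w10=1 w2=1 w5=1 w9=1
t0.Δ3 w3=1 w0=0 w7=0 w1=0 w8=1 clk=1 w4=1 w10=1 w2=1 w5=1 w9=1
t1.Δ0 w3=1 w0=0 w7=0 w1=0 w8=1 clk=1 w4=1 w10=1 w2=1 w5=1 w9=1
t1.Δ1 w3=1 w0=0 w7=0 w1=0 w8=1 clk=0 w4=1 w10=1 w2=1 w5=1 w9=1
t2.Δ0 w3=1 w0=0 w7=0 w1=0 w8=1 clk=0 w4=1 w10=1 w2=1 w5=1 w9=1
t2.Δ1 w3=1 w0=0 w7=0 w1=0 w8=1 clk=1 w4=1 w10=1 w2=1 w5=1 w9=1

3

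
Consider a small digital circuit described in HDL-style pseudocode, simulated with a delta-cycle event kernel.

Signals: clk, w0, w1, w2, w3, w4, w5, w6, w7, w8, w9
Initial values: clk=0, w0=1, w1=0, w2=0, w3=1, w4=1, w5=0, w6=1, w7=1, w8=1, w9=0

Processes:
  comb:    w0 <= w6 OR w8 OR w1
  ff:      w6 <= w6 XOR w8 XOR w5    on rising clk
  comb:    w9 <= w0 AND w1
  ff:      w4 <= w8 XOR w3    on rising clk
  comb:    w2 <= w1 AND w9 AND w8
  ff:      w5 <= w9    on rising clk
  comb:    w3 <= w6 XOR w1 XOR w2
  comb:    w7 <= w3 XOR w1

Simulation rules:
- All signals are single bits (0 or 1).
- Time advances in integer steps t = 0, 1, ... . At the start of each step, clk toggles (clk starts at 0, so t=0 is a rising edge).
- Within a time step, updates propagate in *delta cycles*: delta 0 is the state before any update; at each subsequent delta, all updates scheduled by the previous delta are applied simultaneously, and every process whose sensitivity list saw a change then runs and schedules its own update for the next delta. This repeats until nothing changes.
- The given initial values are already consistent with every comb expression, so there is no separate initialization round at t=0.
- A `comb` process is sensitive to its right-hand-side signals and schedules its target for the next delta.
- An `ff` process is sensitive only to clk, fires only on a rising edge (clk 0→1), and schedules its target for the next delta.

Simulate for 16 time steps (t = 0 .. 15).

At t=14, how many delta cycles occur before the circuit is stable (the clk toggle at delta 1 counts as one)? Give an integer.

4

[bits: clk,w1,w4,w3,w7,w9,w0,w5,w6,w8,w2]
t=0: Δ0=00111010110 Δ1=10111010110 Δ2=10011010010 Δ3=10001010010 Δ4=10000010010 | 4Δ
t=1: Δ0=10000010010 Δ1=00000010010 | 1Δ
t=2: Δ0=00000010010 Δ1=10000010010 Δ2=10100010110 Δ3=10110010110 Δ4=10111010110 | 4Δ
t=3: Δ0=10111010110 Δ1=00111010110 | 1Δ
t=4: Δ0=00111010110 Δ1=10111010110 Δ2=10011010010 Δ3=10001010010 Δ4=10000010010 | 4Δ
t=5: Δ0=10000010010 Δ1=00000010010 | 1Δ
t=6: Δ0=00000010010 Δ1=10000010010 Δ2=10100010110 Δ3=10110010110 Δ4=10111010110 | 4Δ
t=7: Δ0=10111010110 Δ1=00111010110 | 1Δ
t=8: Δ0=00111010110 Δ1=10111010110 Δ2=10011010010 Δ3=10001010010 Δ4=10000010010 | 4Δ
t=9: Δ0=10000010010 Δ1=00000010010 | 1Δ
t=10: Δ0=00000010010 Δ1=10000010010 Δ2=10100010110 Δ3=10110010110 Δ4=10111010110 | 4Δ
t=11: Δ0=10111010110 Δ1=00111010110 | 1Δ
t=12: Δ0=00111010110 Δ1=10111010110 Δ2=10011010010 Δ3=10001010010 Δ4=10000010010 | 4Δ
t=13: Δ0=10000010010 Δ1=00000010010 | 1Δ
t=14: Δ0=00000010010 Δ1=10000010010 Δ2=10100010110 Δ3=10110010110 Δ4=10111010110 | 4Δ
t=15: Δ0=10111010110 Δ1=00111010110 | 1Δ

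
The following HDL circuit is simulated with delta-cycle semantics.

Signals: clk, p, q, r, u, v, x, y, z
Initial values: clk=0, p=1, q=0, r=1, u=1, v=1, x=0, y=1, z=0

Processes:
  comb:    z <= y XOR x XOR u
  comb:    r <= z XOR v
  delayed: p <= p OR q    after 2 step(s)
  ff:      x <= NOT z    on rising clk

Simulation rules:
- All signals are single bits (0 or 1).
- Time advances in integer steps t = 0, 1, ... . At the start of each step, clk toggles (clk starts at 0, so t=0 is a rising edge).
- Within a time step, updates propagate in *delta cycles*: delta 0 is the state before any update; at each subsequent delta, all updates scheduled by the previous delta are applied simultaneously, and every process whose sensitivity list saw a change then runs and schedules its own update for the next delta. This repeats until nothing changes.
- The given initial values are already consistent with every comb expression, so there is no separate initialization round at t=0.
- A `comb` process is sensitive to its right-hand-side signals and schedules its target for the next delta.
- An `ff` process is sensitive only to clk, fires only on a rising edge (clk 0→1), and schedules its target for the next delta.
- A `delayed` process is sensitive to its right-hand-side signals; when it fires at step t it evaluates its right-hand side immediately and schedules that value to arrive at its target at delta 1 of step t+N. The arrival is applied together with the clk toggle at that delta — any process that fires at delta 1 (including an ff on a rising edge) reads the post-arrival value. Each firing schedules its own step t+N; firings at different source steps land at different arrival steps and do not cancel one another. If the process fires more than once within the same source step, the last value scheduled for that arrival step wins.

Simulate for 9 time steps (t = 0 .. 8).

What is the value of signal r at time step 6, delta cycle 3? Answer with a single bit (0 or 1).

t=0 Δ0: clk=0 p=1 q=0 x=0 y=1 u=1 r=1 z=0 v=1
  Δ1: clk:0→1
  Δ2: x:0→1
  Δ3: z:0→1
  Δ4: r:1→0
  (4Δ to stable)
t=1 Δ0: clk=1 p=1 q=0 x=1 y=1 u=1 r=0 z=1 v=1
  Δ1: clk:1→0
  (1Δ to stable)
t=2 Δ0: clk=0 p=1 q=0 x=1 y=1 u=1 r=0 z=1 v=1
  Δ1: clk:0→1
  Δ2: x:1→0
  Δ3: z:1→0
  Δ4: r:0→1
  (4Δ to stable)
t=3 Δ0: clk=1 p=1 q=0 x=0 y=1 u=1 r=1 z=0 v=1
  Δ1: clk:1→0
  (1Δ to stable)
t=4 Δ0: clk=0 p=1 q=0 x=0 y=1 u=1 r=1 z=0 v=1
  Δ1: clk:0→1
  Δ2: x:0→1
  Δ3: z:0→1
  Δ4: r:1→0
  (4Δ to stable)
t=5 Δ0: clk=1 p=1 q=0 x=1 y=1 u=1 r=0 z=1 v=1
  Δ1: clk:1→0
  (1Δ to stable)
t=6 Δ0: clk=0 p=1 q=0 x=1 y=1 u=1 r=0 z=1 v=1
  Δ1: clk:0→1
  Δ2: x:1→0
  Δ3: z:1→0
  Δ4: r:0→1
  (4Δ to stable)
t=7 Δ0: clk=1 p=1 q=0 x=0 y=1 u=1 r=1 z=0 v=1
  Δ1: clk:1→0
  (1Δ to stable)
t=8 Δ0: clk=0 p=1 q=0 x=0 y=1 u=1 r=1 z=0 v=1
  Δ1: clk:0→1
  Δ2: x:0→1
  Δ3: z:0→1
  Δ4: r:1→0
  (4Δ to stable)

0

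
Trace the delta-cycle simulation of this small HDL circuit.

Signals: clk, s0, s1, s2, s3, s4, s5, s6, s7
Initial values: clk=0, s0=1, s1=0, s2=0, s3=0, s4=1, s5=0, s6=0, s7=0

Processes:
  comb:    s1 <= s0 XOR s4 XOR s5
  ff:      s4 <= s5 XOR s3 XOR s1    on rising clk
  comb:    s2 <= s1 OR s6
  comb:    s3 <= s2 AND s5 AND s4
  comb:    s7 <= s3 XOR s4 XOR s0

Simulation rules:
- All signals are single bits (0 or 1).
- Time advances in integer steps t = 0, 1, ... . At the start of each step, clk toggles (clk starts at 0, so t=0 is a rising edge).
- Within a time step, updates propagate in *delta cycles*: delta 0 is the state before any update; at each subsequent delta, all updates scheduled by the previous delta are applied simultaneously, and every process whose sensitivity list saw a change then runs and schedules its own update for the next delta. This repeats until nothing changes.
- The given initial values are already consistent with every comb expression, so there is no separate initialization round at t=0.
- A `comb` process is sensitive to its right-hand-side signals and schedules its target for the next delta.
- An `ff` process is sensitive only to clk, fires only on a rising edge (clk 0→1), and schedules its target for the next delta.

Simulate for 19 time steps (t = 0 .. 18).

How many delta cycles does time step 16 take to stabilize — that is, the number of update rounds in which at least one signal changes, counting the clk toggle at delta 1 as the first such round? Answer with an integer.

4

t0.Δ0 s0=1 s4=1 s2=0 clk=0 s1=0 s3=0 s5=0 s6=0 s7=0
t0.Δ1 s0=1 s4=1 s2=0 clk=1 s1=0 s3=0 s5=0 s6=0 s7=0
t0.Δ2 s0=1 s4=0 s2=0 clk=1 s1=0 s3=0 s5=0 s6=0 s7=0
t0.Δ3 s0=1 s4=0 s2=0 clk=1 s1=1 s3=0 s5=0 s6=0 s7=1
t0.Δ4 s0=1 s4=0 s2=1 clk=1 s1=1 s3=0 s5=0 s6=0 s7=1
t1.Δ0 s0=1 s4=0 s2=1 clk=1 s1=1 s3=0 s5=0 s6=0 s7=1
t1.Δ1 s0=1 s4=0 s2=1 clk=0 s1=1 s3=0 s5=0 s6=0 s7=1
t2.Δ0 s0=1 s4=0 s2=1 clk=0 s1=1 s3=0 s5=0 s6=0 s7=1
t2.Δ1 s0=1 s4=0 s2=1 clk=1 s1=1 s3=0 s5=0 s6=0 s7=1
t2.Δ2 s0=1 s4=1 s2=1 clk=1 s1=1 s3=0 s5=0 s6=0 s7=1
t2.Δ3 s0=1 s4=1 s2=1 clk=1 s1=0 s3=0 s5=0 s6=0 s7=0
t2.Δ4 s0=1 s4=1 s2=0 clk=1 s1=0 s3=0 s5=0 s6=0 s7=0
t3.Δ0 s0=1 s4=1 s2=0 clk=1 s1=0 s3=0 s5=0 s6=0 s7=0
t3.Δ1 s0=1 s4=1 s2=0 clk=0 s1=0 s3=0 s5=0 s6=0 s7=0
t4.Δ0 s0=1 s4=1 s2=0 clk=0 s1=0 s3=0 s5=0 s6=0 s7=0
t4.Δ1 s0=1 s4=1 s2=0 clk=1 s1=0 s3=0 s5=0 s6=0 s7=0
t4.Δ2 s0=1 s4=0 s2=0 clk=1 s1=0 s3=0 s5=0 s6=0 s7=0
t4.Δ3 s0=1 s4=0 s2=0 clk=1 s1=1 s3=0 s5=0 s6=0 s7=1
t4.Δ4 s0=1 s4=0 s2=1 clk=1 s1=1 s3=0 s5=0 s6=0 s7=1
t5.Δ0 s0=1 s4=0 s2=1 clk=1 s1=1 s3=0 s5=0 s6=0 s7=1
t5.Δ1 s0=1 s4=0 s2=1 clk=0 s1=1 s3=0 s5=0 s6=0 s7=1
t6.Δ0 s0=1 s4=0 s2=1 clk=0 s1=1 s3=0 s5=0 s6=0 s7=1
t6.Δ1 s0=1 s4=0 s2=1 clk=1 s1=1 s3=0 s5=0 s6=0 s7=1
t6.Δ2 s0=1 s4=1 s2=1 clk=1 s1=1 s3=0 s5=0 s6=0 s7=1
t6.Δ3 s0=1 s4=1 s2=1 clk=1 s1=0 s3=0 s5=0 s6=0 s7=0
t6.Δ4 s0=1 s4=1 s2=0 clk=1 s1=0 s3=0 s5=0 s6=0 s7=0
t7.Δ0 s0=1 s4=1 s2=0 clk=1 s1=0 s3=0 s5=0 s6=0 s7=0
t7.Δ1 s0=1 s4=1 s2=0 clk=0 s1=0 s3=0 s5=0 s6=0 s7=0
t8.Δ0 s0=1 s4=1 s2=0 clk=0 s1=0 s3=0 s5=0 s6=0 s7=0
t8.Δ1 s0=1 s4=1 s2=0 clk=1 s1=0 s3=0 s5=0 s6=0 s7=0
t8.Δ2 s0=1 s4=0 s2=0 clk=1 s1=0 s3=0 s5=0 s6=0 s7=0
t8.Δ3 s0=1 s4=0 s2=0 clk=1 s1=1 s3=0 s5=0 s6=0 s7=1
t8.Δ4 s0=1 s4=0 s2=1 clk=1 s1=1 s3=0 s5=0 s6=0 s7=1
t9.Δ0 s0=1 s4=0 s2=1 clk=1 s1=1 s3=0 s5=0 s6=0 s7=1
t9.Δ1 s0=1 s4=0 s2=1 clk=0 s1=1 s3=0 s5=0 s6=0 s7=1
t10.Δ0 s0=1 s4=0 s2=1 clk=0 s1=1 s3=0 s5=0 s6=0 s7=1
t10.Δ1 s0=1 s4=0 s2=1 clk=1 s1=1 s3=0 s5=0 s6=0 s7=1
t10.Δ2 s0=1 s4=1 s2=1 clk=1 s1=1 s3=0 s5=0 s6=0 s7=1
t10.Δ3 s0=1 s4=1 s2=1 clk=1 s1=0 s3=0 s5=0 s6=0 s7=0
t10.Δ4 s0=1 s4=1 s2=0 clk=1 s1=0 s3=0 s5=0 s6=0 s7=0
t11.Δ0 s0=1 s4=1 s2=0 clk=1 s1=0 s3=0 s5=0 s6=0 s7=0
t11.Δ1 s0=1 s4=1 s2=0 clk=0 s1=0 s3=0 s5=0 s6=0 s7=0
t12.Δ0 s0=1 s4=1 s2=0 clk=0 s1=0 s3=0 s5=0 s6=0 s7=0
t12.Δ1 s0=1 s4=1 s2=0 clk=1 s1=0 s3=0 s5=0 s6=0 s7=0
t12.Δ2 s0=1 s4=0 s2=0 clk=1 s1=0 s3=0 s5=0 s6=0 s7=0
t12.Δ3 s0=1 s4=0 s2=0 clk=1 s1=1 s3=0 s5=0 s6=0 s7=1
t12.Δ4 s0=1 s4=0 s2=1 clk=1 s1=1 s3=0 s5=0 s6=0 s7=1
t13.Δ0 s0=1 s4=0 s2=1 clk=1 s1=1 s3=0 s5=0 s6=0 s7=1
t13.Δ1 s0=1 s4=0 s2=1 clk=0 s1=1 s3=0 s5=0 s6=0 s7=1
t14.Δ0 s0=1 s4=0 s2=1 clk=0 s1=1 s3=0 s5=0 s6=0 s7=1
t14.Δ1 s0=1 s4=0 s2=1 clk=1 s1=1 s3=0 s5=0 s6=0 s7=1
t14.Δ2 s0=1 s4=1 s2=1 clk=1 s1=1 s3=0 s5=0 s6=0 s7=1
t14.Δ3 s0=1 s4=1 s2=1 clk=1 s1=0 s3=0 s5=0 s6=0 s7=0
t14.Δ4 s0=1 s4=1 s2=0 clk=1 s1=0 s3=0 s5=0 s6=0 s7=0
t15.Δ0 s0=1 s4=1 s2=0 clk=1 s1=0 s3=0 s5=0 s6=0 s7=0
t15.Δ1 s0=1 s4=1 s2=0 clk=0 s1=0 s3=0 s5=0 s6=0 s7=0
t16.Δ0 s0=1 s4=1 s2=0 clk=0 s1=0 s3=0 s5=0 s6=0 s7=0
t16.Δ1 s0=1 s4=1 s2=0 clk=1 s1=0 s3=0 s5=0 s6=0 s7=0
t16.Δ2 s0=1 s4=0 s2=0 clk=1 s1=0 s3=0 s5=0 s6=0 s7=0
t16.Δ3 s0=1 s4=0 s2=0 clk=1 s1=1 s3=0 s5=0 s6=0 s7=1
t16.Δ4 s0=1 s4=0 s2=1 clk=1 s1=1 s3=0 s5=0 s6=0 s7=1
t17.Δ0 s0=1 s4=0 s2=1 clk=1 s1=1 s3=0 s5=0 s6=0 s7=1
t17.Δ1 s0=1 s4=0 s2=1 clk=0 s1=1 s3=0 s5=0 s6=0 s7=1
t18.Δ0 s0=1 s4=0 s2=1 clk=0 s1=1 s3=0 s5=0 s6=0 s7=1
t18.Δ1 s0=1 s4=0 s2=1 clk=1 s1=1 s3=0 s5=0 s6=0 s7=1
t18.Δ2 s0=1 s4=1 s2=1 clk=1 s1=1 s3=0 s5=0 s6=0 s7=1
t18.Δ3 s0=1 s4=1 s2=1 clk=1 s1=0 s3=0 s5=0 s6=0 s7=0
t18.Δ4 s0=1 s4=1 s2=0 clk=1 s1=0 s3=0 s5=0 s6=0 s7=0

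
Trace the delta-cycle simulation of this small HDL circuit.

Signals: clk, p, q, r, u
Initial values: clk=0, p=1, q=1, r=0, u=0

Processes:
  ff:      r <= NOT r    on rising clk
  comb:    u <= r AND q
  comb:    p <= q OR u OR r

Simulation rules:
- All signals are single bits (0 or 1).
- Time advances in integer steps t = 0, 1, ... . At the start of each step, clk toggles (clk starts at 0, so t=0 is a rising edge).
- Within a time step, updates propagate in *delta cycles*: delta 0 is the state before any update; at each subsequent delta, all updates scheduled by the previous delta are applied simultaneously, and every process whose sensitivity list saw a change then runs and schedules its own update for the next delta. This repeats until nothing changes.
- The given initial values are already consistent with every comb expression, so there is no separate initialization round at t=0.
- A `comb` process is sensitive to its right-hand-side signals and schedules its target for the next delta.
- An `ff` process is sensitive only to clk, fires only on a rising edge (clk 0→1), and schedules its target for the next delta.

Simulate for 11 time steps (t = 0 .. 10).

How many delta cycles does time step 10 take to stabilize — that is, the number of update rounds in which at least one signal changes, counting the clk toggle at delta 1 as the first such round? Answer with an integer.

[bits: p,q,u,clk,r]
t=0: Δ0=11000 Δ1=11010 Δ2=11011 Δ3=11111 | 3Δ
t=1: Δ0=11111 Δ1=11101 | 1Δ
t=2: Δ0=11101 Δ1=11111 Δ2=11110 Δ3=11010 | 3Δ
t=3: Δ0=11010 Δ1=11000 | 1Δ
t=4: Δ0=11000 Δ1=11010 Δ2=11011 Δ3=11111 | 3Δ
t=5: Δ0=11111 Δ1=11101 | 1Δ
t=6: Δ0=11101 Δ1=11111 Δ2=11110 Δ3=11010 | 3Δ
t=7: Δ0=11010 Δ1=11000 | 1Δ
t=8: Δ0=11000 Δ1=11010 Δ2=11011 Δ3=11111 | 3Δ
t=9: Δ0=11111 Δ1=11101 | 1Δ
t=10: Δ0=11101 Δ1=11111 Δ2=11110 Δ3=11010 | 3Δ

3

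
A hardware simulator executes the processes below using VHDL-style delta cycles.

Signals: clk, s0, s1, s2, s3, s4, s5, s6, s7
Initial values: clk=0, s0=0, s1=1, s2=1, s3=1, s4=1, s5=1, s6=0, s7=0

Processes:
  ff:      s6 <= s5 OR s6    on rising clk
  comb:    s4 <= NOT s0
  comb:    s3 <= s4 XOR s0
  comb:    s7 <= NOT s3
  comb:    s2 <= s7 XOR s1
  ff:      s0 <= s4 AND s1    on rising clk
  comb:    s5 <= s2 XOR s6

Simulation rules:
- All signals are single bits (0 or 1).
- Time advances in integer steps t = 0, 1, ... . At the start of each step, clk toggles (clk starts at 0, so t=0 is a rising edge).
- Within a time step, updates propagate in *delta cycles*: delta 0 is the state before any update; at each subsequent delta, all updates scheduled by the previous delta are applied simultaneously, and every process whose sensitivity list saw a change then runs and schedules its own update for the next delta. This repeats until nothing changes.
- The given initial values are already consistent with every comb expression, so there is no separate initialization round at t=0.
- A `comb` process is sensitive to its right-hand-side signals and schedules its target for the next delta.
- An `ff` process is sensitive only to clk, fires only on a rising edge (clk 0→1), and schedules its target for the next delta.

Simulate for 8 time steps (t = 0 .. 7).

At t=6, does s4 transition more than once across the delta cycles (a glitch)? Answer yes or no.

no

t0.Δ0 s2=1 s5=1 s0=0 s1=1 s3=1 s4=1 s7=0 s6=0 clk=0
t0.Δ1 s2=1 s5=1 s0=0 s1=1 s3=1 s4=1 s7=0 s6=0 clk=1
t0.Δ2 s2=1 s5=1 s0=1 s1=1 s3=1 s4=1 s7=0 s6=1 clk=1
t0.Δ3 s2=1 s5=0 s0=1 s1=1 s3=0 s4=0 s7=0 s6=1 clk=1
t0.Δ4 s2=1 s5=0 s0=1 s1=1 s3=1 s4=0 s7=1 s6=1 clk=1
t0.Δ5 s2=0 s5=0 s0=1 s1=1 s3=1 s4=0 s7=0 s6=1 clk=1
t0.Δ6 s2=1 s5=1 s0=1 s1=1 s3=1 s4=0 s7=0 s6=1 clk=1
t0.Δ7 s2=1 s5=0 s0=1 s1=1 s3=1 s4=0 s7=0 s6=1 clk=1
t1.Δ0 s2=1 s5=0 s0=1 s1=1 s3=1 s4=0 s7=0 s6=1 clk=1
t1.Δ1 s2=1 s5=0 s0=1 s1=1 s3=1 s4=0 s7=0 s6=1 clk=0
t2.Δ0 s2=1 s5=0 s0=1 s1=1 s3=1 s4=0 s7=0 s6=1 clk=0
t2.Δ1 s2=1 s5=0 s0=1 s1=1 s3=1 s4=0 s7=0 s6=1 clk=1
t2.Δ2 s2=1 s5=0 s0=0 s1=1 s3=1 s4=0 s7=0 s6=1 clk=1
t2.Δ3 s2=1 s5=0 s0=0 s1=1 s3=0 s4=1 s7=0 s6=1 clk=1
t2.Δ4 s2=1 s5=0 s0=0 s1=1 s3=1 s4=1 s7=1 s6=1 clk=1
t2.Δ5 s2=0 s5=0 s0=0 s1=1 s3=1 s4=1 s7=0 s6=1 clk=1
t2.Δ6 s2=1 s5=1 s0=0 s1=1 s3=1 s4=1 s7=0 s6=1 clk=1
t2.Δ7 s2=1 s5=0 s0=0 s1=1 s3=1 s4=1 s7=0 s6=1 clk=1
t3.Δ0 s2=1 s5=0 s0=0 s1=1 s3=1 s4=1 s7=0 s6=1 clk=1
t3.Δ1 s2=1 s5=0 s0=0 s1=1 s3=1 s4=1 s7=0 s6=1 clk=0
t4.Δ0 s2=1 s5=0 s0=0 s1=1 s3=1 s4=1 s7=0 s6=1 clk=0
t4.Δ1 s2=1 s5=0 s0=0 s1=1 s3=1 s4=1 s7=0 s6=1 clk=1
t4.Δ2 s2=1 s5=0 s0=1 s1=1 s3=1 s4=1 s7=0 s6=1 clk=1
t4.Δ3 s2=1 s5=0 s0=1 s1=1 s3=0 s4=0 s7=0 s6=1 clk=1
t4.Δ4 s2=1 s5=0 s0=1 s1=1 s3=1 s4=0 s7=1 s6=1 clk=1
t4.Δ5 s2=0 s5=0 s0=1 s1=1 s3=1 s4=0 s7=0 s6=1 clk=1
t4.Δ6 s2=1 s5=1 s0=1 s1=1 s3=1 s4=0 s7=0 s6=1 clk=1
t4.Δ7 s2=1 s5=0 s0=1 s1=1 s3=1 s4=0 s7=0 s6=1 clk=1
t5.Δ0 s2=1 s5=0 s0=1 s1=1 s3=1 s4=0 s7=0 s6=1 clk=1
t5.Δ1 s2=1 s5=0 s0=1 s1=1 s3=1 s4=0 s7=0 s6=1 clk=0
t6.Δ0 s2=1 s5=0 s0=1 s1=1 s3=1 s4=0 s7=0 s6=1 clk=0
t6.Δ1 s2=1 s5=0 s0=1 s1=1 s3=1 s4=0 s7=0 s6=1 clk=1
t6.Δ2 s2=1 s5=0 s0=0 s1=1 s3=1 s4=0 s7=0 s6=1 clk=1
t6.Δ3 s2=1 s5=0 s0=0 s1=1 s3=0 s4=1 s7=0 s6=1 clk=1
t6.Δ4 s2=1 s5=0 s0=0 s1=1 s3=1 s4=1 s7=1 s6=1 clk=1
t6.Δ5 s2=0 s5=0 s0=0 s1=1 s3=1 s4=1 s7=0 s6=1 clk=1
t6.Δ6 s2=1 s5=1 s0=0 s1=1 s3=1 s4=1 s7=0 s6=1 clk=1
t6.Δ7 s2=1 s5=0 s0=0 s1=1 s3=1 s4=1 s7=0 s6=1 clk=1
t7.Δ0 s2=1 s5=0 s0=0 s1=1 s3=1 s4=1 s7=0 s6=1 clk=1
t7.Δ1 s2=1 s5=0 s0=0 s1=1 s3=1 s4=1 s7=0 s6=1 clk=0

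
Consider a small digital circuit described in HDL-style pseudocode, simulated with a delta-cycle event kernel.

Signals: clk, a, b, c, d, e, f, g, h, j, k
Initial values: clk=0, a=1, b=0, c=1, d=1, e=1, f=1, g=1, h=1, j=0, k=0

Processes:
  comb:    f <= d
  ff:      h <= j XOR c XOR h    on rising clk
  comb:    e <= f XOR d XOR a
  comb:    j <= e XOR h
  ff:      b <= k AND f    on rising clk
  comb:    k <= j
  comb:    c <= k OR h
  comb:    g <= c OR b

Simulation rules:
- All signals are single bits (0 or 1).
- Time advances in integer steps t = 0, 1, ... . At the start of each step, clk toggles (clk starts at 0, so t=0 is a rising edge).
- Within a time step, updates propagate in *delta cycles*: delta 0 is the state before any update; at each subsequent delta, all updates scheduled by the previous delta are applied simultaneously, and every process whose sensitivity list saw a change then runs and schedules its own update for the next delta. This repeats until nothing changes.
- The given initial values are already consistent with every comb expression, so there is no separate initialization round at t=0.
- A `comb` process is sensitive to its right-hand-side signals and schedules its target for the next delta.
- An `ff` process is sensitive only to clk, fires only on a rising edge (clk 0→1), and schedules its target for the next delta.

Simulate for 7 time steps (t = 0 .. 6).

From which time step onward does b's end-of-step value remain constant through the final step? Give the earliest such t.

2

t0.Δ0 j=0 d=1 f=1 g=1 k=0 a=1 clk=0 e=1 b=0 h=1 c=1
t0.Δ1 j=0 d=1 f=1 g=1 k=0 a=1 clk=1 e=1 b=0 h=1 c=1
t0.Δ2 j=0 d=1 f=1 g=1 k=0 a=1 clk=1 e=1 b=0 h=0 c=1
t0.Δ3 j=1 d=1 f=1 g=1 k=0 a=1 clk=1 e=1 b=0 h=0 c=0
t0.Δ4 j=1 d=1 f=1 g=0 k=1 a=1 clk=1 e=1 b=0 h=0 c=0
t0.Δ5 j=1 d=1 f=1 g=0 k=1 a=1 clk=1 e=1 b=0 h=0 c=1
t0.Δ6 j=1 d=1 f=1 g=1 k=1 a=1 clk=1 e=1 b=0 h=0 c=1
t1.Δ0 j=1 d=1 f=1 g=1 k=1 a=1 clk=1 e=1 b=0 h=0 c=1
t1.Δ1 j=1 d=1 f=1 g=1 k=1 a=1 clk=0 e=1 b=0 h=0 c=1
t2.Δ0 j=1 d=1 f=1 g=1 k=1 a=1 clk=0 e=1 b=0 h=0 c=1
t2.Δ1 j=1 d=1 f=1 g=1 k=1 a=1 clk=1 e=1 b=0 h=0 c=1
t2.Δ2 j=1 d=1 f=1 g=1 k=1 a=1 clk=1 e=1 b=1 h=0 c=1
t3.Δ0 j=1 d=1 f=1 g=1 k=1 a=1 clk=1 e=1 b=1 h=0 c=1
t3.Δ1 j=1 d=1 f=1 g=1 k=1 a=1 clk=0 e=1 b=1 h=0 c=1
t4.Δ0 j=1 d=1 f=1 g=1 k=1 a=1 clk=0 e=1 b=1 h=0 c=1
t4.Δ1 j=1 d=1 f=1 g=1 k=1 a=1 clk=1 e=1 b=1 h=0 c=1
t5.Δ0 j=1 d=1 f=1 g=1 k=1 a=1 clk=1 e=1 b=1 h=0 c=1
t5.Δ1 j=1 d=1 f=1 g=1 k=1 a=1 clk=0 e=1 b=1 h=0 c=1
t6.Δ0 j=1 d=1 f=1 g=1 k=1 a=1 clk=0 e=1 b=1 h=0 c=1
t6.Δ1 j=1 d=1 f=1 g=1 k=1 a=1 clk=1 e=1 b=1 h=0 c=1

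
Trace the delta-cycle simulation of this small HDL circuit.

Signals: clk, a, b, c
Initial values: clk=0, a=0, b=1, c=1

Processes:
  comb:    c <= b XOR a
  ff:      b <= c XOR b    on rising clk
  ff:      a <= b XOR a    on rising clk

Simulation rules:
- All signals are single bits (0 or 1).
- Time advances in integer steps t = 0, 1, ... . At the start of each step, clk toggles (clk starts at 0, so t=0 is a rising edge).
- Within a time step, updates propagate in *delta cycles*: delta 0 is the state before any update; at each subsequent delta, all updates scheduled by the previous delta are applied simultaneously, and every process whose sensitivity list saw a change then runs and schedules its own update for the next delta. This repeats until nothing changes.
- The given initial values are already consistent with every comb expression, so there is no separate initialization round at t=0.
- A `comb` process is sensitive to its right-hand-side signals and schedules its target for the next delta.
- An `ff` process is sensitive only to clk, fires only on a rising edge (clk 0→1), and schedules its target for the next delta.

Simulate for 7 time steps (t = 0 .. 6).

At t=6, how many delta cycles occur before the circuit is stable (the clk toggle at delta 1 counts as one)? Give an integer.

2

[bits: a,clk,c,b]
t=0: Δ0=0011 Δ1=0111 Δ2=1110 | 2Δ
t=1: Δ0=1110 Δ1=1010 | 1Δ
t=2: Δ0=1010 Δ1=1110 Δ2=1111 Δ3=1101 | 3Δ
t=3: Δ0=1101 Δ1=1001 | 1Δ
t=4: Δ0=1001 Δ1=1101 Δ2=0101 Δ3=0111 | 3Δ
t=5: Δ0=0111 Δ1=0011 | 1Δ
t=6: Δ0=0011 Δ1=0111 Δ2=1110 | 2Δ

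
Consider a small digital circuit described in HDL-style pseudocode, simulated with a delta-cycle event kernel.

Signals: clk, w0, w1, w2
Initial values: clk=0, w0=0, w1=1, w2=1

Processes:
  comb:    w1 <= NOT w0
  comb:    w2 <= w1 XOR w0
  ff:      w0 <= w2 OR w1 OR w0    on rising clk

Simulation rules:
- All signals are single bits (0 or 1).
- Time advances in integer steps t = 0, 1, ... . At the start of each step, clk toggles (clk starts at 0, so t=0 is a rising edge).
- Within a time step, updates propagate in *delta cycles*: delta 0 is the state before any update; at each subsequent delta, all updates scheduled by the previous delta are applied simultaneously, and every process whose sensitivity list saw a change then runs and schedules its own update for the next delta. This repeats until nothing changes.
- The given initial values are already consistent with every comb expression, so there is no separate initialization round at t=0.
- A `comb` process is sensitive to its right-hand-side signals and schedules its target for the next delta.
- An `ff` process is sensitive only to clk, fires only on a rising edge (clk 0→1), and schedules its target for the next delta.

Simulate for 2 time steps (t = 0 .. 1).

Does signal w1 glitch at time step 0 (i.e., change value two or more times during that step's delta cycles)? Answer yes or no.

no

[bits: w2,clk,w1,w0]
t=0: Δ0=1010 Δ1=1110 Δ2=1111 Δ3=0101 Δ4=1101 | 4Δ
t=1: Δ0=1101 Δ1=1001 | 1Δ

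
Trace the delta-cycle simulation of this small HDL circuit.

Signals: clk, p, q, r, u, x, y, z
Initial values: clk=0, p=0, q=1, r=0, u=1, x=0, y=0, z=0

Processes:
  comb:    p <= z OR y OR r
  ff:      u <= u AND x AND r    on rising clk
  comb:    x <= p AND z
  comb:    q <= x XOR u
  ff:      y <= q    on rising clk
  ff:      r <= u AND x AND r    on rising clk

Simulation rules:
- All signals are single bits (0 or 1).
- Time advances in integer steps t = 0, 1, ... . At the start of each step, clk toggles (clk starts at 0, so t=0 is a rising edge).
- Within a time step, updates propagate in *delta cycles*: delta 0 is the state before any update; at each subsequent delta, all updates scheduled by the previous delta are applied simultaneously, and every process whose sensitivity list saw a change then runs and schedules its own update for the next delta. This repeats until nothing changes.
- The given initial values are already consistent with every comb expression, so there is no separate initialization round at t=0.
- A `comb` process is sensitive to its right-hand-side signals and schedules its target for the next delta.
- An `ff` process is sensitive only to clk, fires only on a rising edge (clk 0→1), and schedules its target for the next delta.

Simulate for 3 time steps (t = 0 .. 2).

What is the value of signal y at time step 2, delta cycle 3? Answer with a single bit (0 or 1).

0

[bits: p,r,z,y,u,clk,x,q]
t=0: Δ0=00001001 Δ1=00001101 Δ2=00010101 Δ3=10010100 | 3Δ
t=1: Δ0=10010100 Δ1=10010000 | 1Δ
t=2: Δ0=10010000 Δ1=10010100 Δ2=10000100 Δ3=00000100 | 3Δ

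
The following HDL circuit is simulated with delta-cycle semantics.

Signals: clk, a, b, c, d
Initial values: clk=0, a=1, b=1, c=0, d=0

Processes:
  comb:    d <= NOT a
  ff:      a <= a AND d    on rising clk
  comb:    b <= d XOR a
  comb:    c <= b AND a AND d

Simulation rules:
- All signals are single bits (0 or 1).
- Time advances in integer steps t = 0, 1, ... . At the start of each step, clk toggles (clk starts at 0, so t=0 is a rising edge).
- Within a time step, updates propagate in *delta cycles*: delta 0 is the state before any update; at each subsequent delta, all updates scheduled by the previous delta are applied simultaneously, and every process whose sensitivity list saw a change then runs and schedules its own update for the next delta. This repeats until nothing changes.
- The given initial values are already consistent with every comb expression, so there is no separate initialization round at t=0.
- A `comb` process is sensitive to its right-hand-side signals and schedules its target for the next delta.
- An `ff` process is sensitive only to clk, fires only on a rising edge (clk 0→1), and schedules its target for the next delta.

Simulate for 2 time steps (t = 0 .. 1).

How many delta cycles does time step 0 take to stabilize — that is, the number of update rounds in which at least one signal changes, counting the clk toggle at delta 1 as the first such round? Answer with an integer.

4

t=0 Δ0: a=1 d=0 clk=0 b=1 c=0
  Δ1: clk:0→1
  Δ2: a:1→0
  Δ3: d:0→1, b:1→0
  Δ4: b:0→1
  (4Δ to stable)
t=1 Δ0: a=0 d=1 clk=1 b=1 c=0
  Δ1: clk:1→0
  (1Δ to stable)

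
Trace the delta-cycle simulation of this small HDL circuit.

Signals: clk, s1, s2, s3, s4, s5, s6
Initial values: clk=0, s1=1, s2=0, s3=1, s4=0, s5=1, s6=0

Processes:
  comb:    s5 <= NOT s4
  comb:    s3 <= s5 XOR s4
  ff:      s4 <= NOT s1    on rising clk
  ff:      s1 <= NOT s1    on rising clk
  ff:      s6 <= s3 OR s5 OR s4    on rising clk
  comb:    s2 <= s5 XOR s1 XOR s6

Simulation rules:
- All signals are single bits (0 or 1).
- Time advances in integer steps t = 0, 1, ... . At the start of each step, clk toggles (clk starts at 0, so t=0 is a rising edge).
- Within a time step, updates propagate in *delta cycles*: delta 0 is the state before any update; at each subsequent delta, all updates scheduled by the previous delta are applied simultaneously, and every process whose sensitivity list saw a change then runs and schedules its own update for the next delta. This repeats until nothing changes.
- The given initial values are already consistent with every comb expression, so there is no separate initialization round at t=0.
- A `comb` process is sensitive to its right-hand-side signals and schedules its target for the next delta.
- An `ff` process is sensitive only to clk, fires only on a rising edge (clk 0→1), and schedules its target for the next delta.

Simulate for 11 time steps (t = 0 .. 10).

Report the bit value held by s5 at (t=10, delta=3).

0

t=0 Δ0: s4=0 clk=0 s3=1 s6=0 s1=1 s2=0 s5=1
  Δ1: clk:0→1
  Δ2: s6:0→1, s1:1→0
  (2Δ to stable)
t=1 Δ0: s4=0 clk=1 s3=1 s6=1 s1=0 s2=0 s5=1
  Δ1: clk:1→0
  (1Δ to stable)
t=2 Δ0: s4=0 clk=0 s3=1 s6=1 s1=0 s2=0 s5=1
  Δ1: clk:0→1
  Δ2: s4:0→1, s1:0→1
  Δ3: s3:1→0, s2:0→1, s5:1→0
  Δ4: s3:0→1, s2:1→0
  (4Δ to stable)
t=3 Δ0: s4=1 clk=1 s3=1 s6=1 s1=1 s2=0 s5=0
  Δ1: clk:1→0
  (1Δ to stable)
t=4 Δ0: s4=1 clk=0 s3=1 s6=1 s1=1 s2=0 s5=0
  Δ1: clk:0→1
  Δ2: s4:1→0, s1:1→0
  Δ3: s3:1→0, s2:0→1, s5:0→1
  Δ4: s3:0→1, s2:1→0
  (4Δ to stable)
t=5 Δ0: s4=0 clk=1 s3=1 s6=1 s1=0 s2=0 s5=1
  Δ1: clk:1→0
  (1Δ to stable)
t=6 Δ0: s4=0 clk=0 s3=1 s6=1 s1=0 s2=0 s5=1
  Δ1: clk:0→1
  Δ2: s4:0→1, s1:0→1
  Δ3: s3:1→0, s2:0→1, s5:1→0
  Δ4: s3:0→1, s2:1→0
  (4Δ to stable)
t=7 Δ0: s4=1 clk=1 s3=1 s6=1 s1=1 s2=0 s5=0
  Δ1: clk:1→0
  (1Δ to stable)
t=8 Δ0: s4=1 clk=0 s3=1 s6=1 s1=1 s2=0 s5=0
  Δ1: clk:0→1
  Δ2: s4:1→0, s1:1→0
  Δ3: s3:1→0, s2:0→1, s5:0→1
  Δ4: s3:0→1, s2:1→0
  (4Δ to stable)
t=9 Δ0: s4=0 clk=1 s3=1 s6=1 s1=0 s2=0 s5=1
  Δ1: clk:1→0
  (1Δ to stable)
t=10 Δ0: s4=0 clk=0 s3=1 s6=1 s1=0 s2=0 s5=1
  Δ1: clk:0→1
  Δ2: s4:0→1, s1:0→1
  Δ3: s3:1→0, s2:0→1, s5:1→0
  Δ4: s3:0→1, s2:1→0
  (4Δ to stable)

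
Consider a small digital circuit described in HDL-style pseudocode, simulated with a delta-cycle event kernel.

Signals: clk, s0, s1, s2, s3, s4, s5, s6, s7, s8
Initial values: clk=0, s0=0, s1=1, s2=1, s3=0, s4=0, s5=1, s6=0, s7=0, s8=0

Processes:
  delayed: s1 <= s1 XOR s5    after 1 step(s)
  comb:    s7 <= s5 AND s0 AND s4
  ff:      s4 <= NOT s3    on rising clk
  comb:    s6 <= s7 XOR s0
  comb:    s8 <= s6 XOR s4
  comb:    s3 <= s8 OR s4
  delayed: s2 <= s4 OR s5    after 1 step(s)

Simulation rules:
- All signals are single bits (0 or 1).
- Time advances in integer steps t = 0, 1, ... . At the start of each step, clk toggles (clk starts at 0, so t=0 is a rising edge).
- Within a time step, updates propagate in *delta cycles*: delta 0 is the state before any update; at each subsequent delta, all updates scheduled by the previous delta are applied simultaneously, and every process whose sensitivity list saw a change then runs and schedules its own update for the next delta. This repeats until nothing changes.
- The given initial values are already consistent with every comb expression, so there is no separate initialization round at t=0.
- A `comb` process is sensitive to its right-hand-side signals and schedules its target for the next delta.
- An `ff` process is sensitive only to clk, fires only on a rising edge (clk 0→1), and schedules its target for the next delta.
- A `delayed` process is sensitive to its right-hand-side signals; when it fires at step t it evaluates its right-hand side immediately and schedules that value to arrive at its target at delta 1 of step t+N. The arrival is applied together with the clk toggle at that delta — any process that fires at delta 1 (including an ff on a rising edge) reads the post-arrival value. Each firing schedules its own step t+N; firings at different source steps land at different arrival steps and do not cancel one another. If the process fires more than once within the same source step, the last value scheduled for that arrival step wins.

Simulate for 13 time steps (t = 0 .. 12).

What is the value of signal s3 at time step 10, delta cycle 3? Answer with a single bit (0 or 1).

1

[bits: s6,s5,s2,s1,s8,s0,s3,s4,clk,s7]
t=0: Δ0=0111000000 Δ1=0111000010 Δ2=0111000110 Δ3=0111101110 | 3Δ
t=1: Δ0=0111101110 Δ1=0111101100 | 1Δ
t=2: Δ0=0111101100 Δ1=0111101110 Δ2=0111101010 Δ3=0111001010 Δ4=0111000010 | 4Δ
t=3: Δ0=0111000010 Δ1=0111000000 | 1Δ
t=4: Δ0=0111000000 Δ1=0111000010 Δ2=0111000110 Δ3=0111101110 | 3Δ
t=5: Δ0=0111101110 Δ1=0111101100 | 1Δ
t=6: Δ0=0111101100 Δ1=0111101110 Δ2=0111101010 Δ3=0111001010 Δ4=0111000010 | 4Δ
t=7: Δ0=0111000010 Δ1=0111000000 | 1Δ
t=8: Δ0=0111000000 Δ1=0111000010 Δ2=0111000110 Δ3=0111101110 | 3Δ
t=9: Δ0=0111101110 Δ1=0111101100 | 1Δ
t=10: Δ0=0111101100 Δ1=0111101110 Δ2=0111101010 Δ3=0111001010 Δ4=0111000010 | 4Δ
t=11: Δ0=0111000010 Δ1=0111000000 | 1Δ
t=12: Δ0=0111000000 Δ1=0111000010 Δ2=0111000110 Δ3=0111101110 | 3Δ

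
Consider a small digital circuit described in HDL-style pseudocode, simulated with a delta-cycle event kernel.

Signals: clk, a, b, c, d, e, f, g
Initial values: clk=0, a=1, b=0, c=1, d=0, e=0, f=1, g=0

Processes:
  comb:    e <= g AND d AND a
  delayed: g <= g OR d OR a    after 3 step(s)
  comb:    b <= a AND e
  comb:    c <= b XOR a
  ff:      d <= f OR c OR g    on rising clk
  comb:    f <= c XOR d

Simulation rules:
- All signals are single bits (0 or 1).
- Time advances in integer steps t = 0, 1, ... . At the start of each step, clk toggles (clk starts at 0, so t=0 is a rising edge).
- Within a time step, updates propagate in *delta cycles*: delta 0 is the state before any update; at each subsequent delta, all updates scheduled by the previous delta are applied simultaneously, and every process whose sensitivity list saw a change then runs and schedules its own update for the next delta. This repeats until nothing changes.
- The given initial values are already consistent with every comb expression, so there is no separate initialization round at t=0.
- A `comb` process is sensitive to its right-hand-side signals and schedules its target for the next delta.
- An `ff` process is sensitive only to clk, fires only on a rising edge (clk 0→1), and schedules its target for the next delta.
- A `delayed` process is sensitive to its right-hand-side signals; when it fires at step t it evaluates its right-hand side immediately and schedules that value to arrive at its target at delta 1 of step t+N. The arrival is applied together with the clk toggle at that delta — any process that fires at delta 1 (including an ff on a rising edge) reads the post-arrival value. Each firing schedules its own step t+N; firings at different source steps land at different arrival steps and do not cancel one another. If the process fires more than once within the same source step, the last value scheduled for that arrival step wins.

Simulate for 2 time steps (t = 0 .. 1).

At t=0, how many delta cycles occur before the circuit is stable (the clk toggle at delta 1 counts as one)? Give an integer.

3

t=0 Δ0: a=1 d=0 e=0 c=1 g=0 clk=0 b=0 f=1
  Δ1: clk:0→1
  Δ2: d:0→1
  Δ3: f:1→0
  (3Δ to stable)
t=1 Δ0: a=1 d=1 e=0 c=1 g=0 clk=1 b=0 f=0
  Δ1: clk:1→0
  (1Δ to stable)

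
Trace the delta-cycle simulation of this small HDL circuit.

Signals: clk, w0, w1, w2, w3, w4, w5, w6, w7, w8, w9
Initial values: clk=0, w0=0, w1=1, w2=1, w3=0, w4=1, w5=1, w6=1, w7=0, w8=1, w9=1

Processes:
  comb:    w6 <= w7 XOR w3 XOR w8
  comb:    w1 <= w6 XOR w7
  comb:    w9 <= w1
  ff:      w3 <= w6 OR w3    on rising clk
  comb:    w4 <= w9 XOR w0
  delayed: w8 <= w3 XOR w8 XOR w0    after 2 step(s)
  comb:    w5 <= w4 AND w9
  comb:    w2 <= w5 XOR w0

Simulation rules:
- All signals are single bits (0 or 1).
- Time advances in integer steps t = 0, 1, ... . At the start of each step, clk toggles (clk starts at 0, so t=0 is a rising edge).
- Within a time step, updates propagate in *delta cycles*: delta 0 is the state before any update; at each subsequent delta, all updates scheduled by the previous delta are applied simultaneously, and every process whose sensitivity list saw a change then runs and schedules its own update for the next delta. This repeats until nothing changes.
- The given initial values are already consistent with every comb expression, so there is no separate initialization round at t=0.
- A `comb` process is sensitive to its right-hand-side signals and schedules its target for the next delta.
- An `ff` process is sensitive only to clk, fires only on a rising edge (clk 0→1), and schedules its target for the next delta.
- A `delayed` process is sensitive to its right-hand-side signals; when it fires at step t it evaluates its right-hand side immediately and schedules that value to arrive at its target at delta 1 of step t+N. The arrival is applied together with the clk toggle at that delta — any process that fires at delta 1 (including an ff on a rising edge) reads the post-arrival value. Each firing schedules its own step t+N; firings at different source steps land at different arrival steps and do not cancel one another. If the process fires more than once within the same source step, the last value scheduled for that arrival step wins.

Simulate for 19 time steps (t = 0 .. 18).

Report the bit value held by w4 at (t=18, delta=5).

1

[bits: w7,w6,w3,w5,w8,w2,clk,w9,w0,w1,w4]
t=0: Δ0=01011101011 Δ1=01011111011 Δ2=01111111011 Δ3=00111111011 Δ4=00111111001 Δ5=00111110001 Δ6=00101110000 Δ7=00101010000 | 7Δ
t=1: Δ0=00101010000 Δ1=00101000000 | 1Δ
t=2: Δ0=00101000000 Δ1=00100010000 Δ2=01100010000 Δ3=01100010010 Δ4=01100011010 Δ5=01100011011 Δ6=01110011011 Δ7=01110111011 | 7Δ
t=3: Δ0=01110111011 Δ1=01110101011 | 1Δ
t=4: Δ0=01110101011 Δ1=01111111011 Δ2=00111111011 Δ3=00111111001 Δ4=00111110001 Δ5=00101110000 Δ6=00101010000 | 6Δ
t=5: Δ0=00101010000 Δ1=00101000000 | 1Δ
t=6: Δ0=00101000000 Δ1=00100010000 Δ2=01100010000 Δ3=01100010010 Δ4=01100011010 Δ5=01100011011 Δ6=01110011011 Δ7=01110111011 | 7Δ
t=7: Δ0=01110111011 Δ1=01110101011 | 1Δ
t=8: Δ0=01110101011 Δ1=01111111011 Δ2=00111111011 Δ3=00111111001 Δ4=00111110001 Δ5=00101110000 Δ6=00101010000 | 6Δ
t=9: Δ0=00101010000 Δ1=00101000000 | 1Δ
t=10: Δ0=00101000000 Δ1=00100010000 Δ2=01100010000 Δ3=01100010010 Δ4=01100011010 Δ5=01100011011 Δ6=01110011011 Δ7=01110111011 | 7Δ
t=11: Δ0=01110111011 Δ1=01110101011 | 1Δ
t=12: Δ0=01110101011 Δ1=01111111011 Δ2=00111111011 Δ3=00111111001 Δ4=00111110001 Δ5=00101110000 Δ6=00101010000 | 6Δ
t=13: Δ0=00101010000 Δ1=00101000000 | 1Δ
t=14: Δ0=00101000000 Δ1=00100010000 Δ2=01100010000 Δ3=01100010010 Δ4=01100011010 Δ5=01100011011 Δ6=01110011011 Δ7=01110111011 | 7Δ
t=15: Δ0=01110111011 Δ1=01110101011 | 1Δ
t=16: Δ0=01110101011 Δ1=01111111011 Δ2=00111111011 Δ3=00111111001 Δ4=00111110001 Δ5=00101110000 Δ6=00101010000 | 6Δ
t=17: Δ0=00101010000 Δ1=00101000000 | 1Δ
t=18: Δ0=00101000000 Δ1=00100010000 Δ2=01100010000 Δ3=01100010010 Δ4=01100011010 Δ5=01100011011 Δ6=01110011011 Δ7=01110111011 | 7Δ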